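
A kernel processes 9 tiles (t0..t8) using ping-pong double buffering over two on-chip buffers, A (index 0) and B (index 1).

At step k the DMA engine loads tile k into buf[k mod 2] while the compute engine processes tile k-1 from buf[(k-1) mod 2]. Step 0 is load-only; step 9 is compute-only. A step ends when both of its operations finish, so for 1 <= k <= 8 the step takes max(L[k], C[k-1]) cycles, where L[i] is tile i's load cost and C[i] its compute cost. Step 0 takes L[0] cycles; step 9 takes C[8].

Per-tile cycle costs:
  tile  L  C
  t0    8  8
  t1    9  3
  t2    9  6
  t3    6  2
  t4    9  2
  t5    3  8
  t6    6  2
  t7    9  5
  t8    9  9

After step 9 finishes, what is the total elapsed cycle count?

end_cycle[9] = 79

  0. 8=8c; end=8; A:t0 B:-
  1. max(9,8)=9c; end=17; A:t0 B:t1
  2. max(9,3)=9c; end=26; A:t2 B:t1
  3. max(6,6)=6c; end=32; A:t2 B:t3
  4. max(9,2)=9c; end=41; A:t4 B:t3
  5. max(3,2)=3c; end=44; A:t4 B:t5
  6. max(6,8)=8c; end=52; A:t6 B:t5
  7. max(9,2)=9c; end=61; A:t6 B:t7
  8. max(9,5)=9c; end=70; A:t8 B:t7
  9. 9=9c; end=79; A:t8 B:t7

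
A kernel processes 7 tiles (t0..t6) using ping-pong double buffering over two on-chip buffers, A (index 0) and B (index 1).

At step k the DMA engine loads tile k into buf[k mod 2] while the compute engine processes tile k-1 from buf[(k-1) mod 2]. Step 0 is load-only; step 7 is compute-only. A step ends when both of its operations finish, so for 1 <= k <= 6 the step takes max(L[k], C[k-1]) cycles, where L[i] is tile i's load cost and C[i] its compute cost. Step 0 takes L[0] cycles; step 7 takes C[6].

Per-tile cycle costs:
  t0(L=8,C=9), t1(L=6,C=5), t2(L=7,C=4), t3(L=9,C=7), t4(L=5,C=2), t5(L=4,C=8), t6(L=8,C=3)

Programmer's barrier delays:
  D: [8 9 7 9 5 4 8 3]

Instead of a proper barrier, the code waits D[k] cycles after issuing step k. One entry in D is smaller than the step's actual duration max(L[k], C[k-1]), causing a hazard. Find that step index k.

k=0 barrier L[0]=8→8c, D[0]=8 ok
k=1 barrier max(L[1]=6,C[0]=9)→9c, D[1]=9 ok
k=2 barrier max(L[2]=7,C[1]=5)→7c, D[2]=7 ok
k=3 barrier max(L[3]=9,C[2]=4)→9c, D[3]=9 ok
k=4 barrier max(L[4]=5,C[3]=7)→7c, D[4]=5 SHORT
k=5 barrier max(L[5]=4,C[4]=2)→4c, D[5]=4 ok
k=6 barrier max(L[6]=8,C[5]=8)→8c, D[6]=8 ok
k=7 barrier C[6]=3→3c, D[7]=3 ok

hazard at step 4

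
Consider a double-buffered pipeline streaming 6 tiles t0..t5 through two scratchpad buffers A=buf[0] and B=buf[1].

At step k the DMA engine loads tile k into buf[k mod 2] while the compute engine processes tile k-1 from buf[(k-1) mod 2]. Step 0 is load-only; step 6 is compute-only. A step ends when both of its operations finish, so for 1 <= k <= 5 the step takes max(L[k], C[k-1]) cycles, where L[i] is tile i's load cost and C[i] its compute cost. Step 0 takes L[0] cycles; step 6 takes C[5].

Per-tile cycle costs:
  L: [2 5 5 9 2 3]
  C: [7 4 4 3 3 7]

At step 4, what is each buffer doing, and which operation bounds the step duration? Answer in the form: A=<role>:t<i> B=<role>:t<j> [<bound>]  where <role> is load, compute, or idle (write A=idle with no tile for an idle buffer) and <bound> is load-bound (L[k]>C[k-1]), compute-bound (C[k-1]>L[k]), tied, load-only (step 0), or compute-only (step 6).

step 4: A=load:t4 B=compute:t3 [compute-bound]

k=0 load=t0/2c comp=- wait=2 total=2
k=1 load=t1/5c comp=t0/7c wait=7 total=9
k=2 load=t2/5c comp=t1/4c wait=5 total=14
k=3 load=t3/9c comp=t2/4c wait=9 total=23
k=4 load=t4/2c comp=t3/3c wait=3 total=26
k=5 load=t5/3c comp=t4/3c wait=3 total=29
k=6 load=- comp=t5/7c wait=7 total=36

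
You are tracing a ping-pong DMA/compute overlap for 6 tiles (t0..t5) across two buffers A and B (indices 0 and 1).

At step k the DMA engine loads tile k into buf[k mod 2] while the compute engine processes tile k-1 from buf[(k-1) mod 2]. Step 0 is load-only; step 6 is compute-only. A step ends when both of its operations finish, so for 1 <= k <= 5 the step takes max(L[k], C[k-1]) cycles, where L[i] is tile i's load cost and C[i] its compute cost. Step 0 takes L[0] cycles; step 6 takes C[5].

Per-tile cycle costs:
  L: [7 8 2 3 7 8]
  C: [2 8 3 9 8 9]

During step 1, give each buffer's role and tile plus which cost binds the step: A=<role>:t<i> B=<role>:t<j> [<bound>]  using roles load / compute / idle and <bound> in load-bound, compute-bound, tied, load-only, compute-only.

step 1: A=compute:t0 B=load:t1 [load-bound]

k=0 load=t0/7c comp=- wait=7 total=7
k=1 load=t1/8c comp=t0/2c wait=8 total=15
k=2 load=t2/2c comp=t1/8c wait=8 total=23
k=3 load=t3/3c comp=t2/3c wait=3 total=26
k=4 load=t4/7c comp=t3/9c wait=9 total=35
k=5 load=t5/8c comp=t4/8c wait=8 total=43
k=6 load=- comp=t5/9c wait=9 total=52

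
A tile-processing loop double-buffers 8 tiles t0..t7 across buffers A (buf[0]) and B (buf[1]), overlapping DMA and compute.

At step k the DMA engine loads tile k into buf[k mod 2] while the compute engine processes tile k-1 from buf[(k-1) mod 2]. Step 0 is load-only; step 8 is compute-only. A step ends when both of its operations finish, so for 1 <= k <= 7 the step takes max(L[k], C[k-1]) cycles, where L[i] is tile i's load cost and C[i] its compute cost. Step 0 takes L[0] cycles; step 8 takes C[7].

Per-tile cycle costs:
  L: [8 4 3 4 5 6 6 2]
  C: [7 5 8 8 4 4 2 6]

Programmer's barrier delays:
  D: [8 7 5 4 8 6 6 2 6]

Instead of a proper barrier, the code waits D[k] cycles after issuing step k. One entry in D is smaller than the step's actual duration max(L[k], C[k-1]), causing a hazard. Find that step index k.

step 0: need L[0]=8 = 8; D[0]=8 ok
step 1: need max(L[1]=4,C[0]=7) = 7; D[1]=7 ok
step 2: need max(L[2]=3,C[1]=5) = 5; D[2]=5 ok
step 3: need max(L[3]=4,C[2]=8) = 8; D[3]=4 SHORT
step 4: need max(L[4]=5,C[3]=8) = 8; D[4]=8 ok
step 5: need max(L[5]=6,C[4]=4) = 6; D[5]=6 ok
step 6: need max(L[6]=6,C[5]=4) = 6; D[6]=6 ok
step 7: need max(L[7]=2,C[6]=2) = 2; D[7]=2 ok
step 8: need C[7]=6 = 6; D[8]=6 ok

hazard at step 3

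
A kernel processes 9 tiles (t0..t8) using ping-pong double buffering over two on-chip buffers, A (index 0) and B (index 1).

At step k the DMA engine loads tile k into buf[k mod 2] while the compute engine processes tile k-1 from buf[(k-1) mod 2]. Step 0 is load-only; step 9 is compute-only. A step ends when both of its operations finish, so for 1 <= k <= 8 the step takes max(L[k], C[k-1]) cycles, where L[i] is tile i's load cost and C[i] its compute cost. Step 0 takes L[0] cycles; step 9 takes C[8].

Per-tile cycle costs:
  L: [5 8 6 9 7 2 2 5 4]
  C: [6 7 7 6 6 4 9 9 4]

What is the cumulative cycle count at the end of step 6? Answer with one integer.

step 0: L[0]=5 → dur=5, Σ=5 | A=load:t0 B=idle [load-only]
step 1: L[1]=8 C[0]=6 → dur=8, Σ=13 | A=compute:t0 B=load:t1 [load-bound]
step 2: L[2]=6 C[1]=7 → dur=7, Σ=20 | A=load:t2 B=compute:t1 [compute-bound]
step 3: L[3]=9 C[2]=7 → dur=9, Σ=29 | A=compute:t2 B=load:t3 [load-bound]
step 4: L[4]=7 C[3]=6 → dur=7, Σ=36 | A=load:t4 B=compute:t3 [load-bound]
step 5: L[5]=2 C[4]=6 → dur=6, Σ=42 | A=compute:t4 B=load:t5 [compute-bound]
step 6: L[6]=2 C[5]=4 → dur=4, Σ=46 | A=load:t6 B=compute:t5 [compute-bound]
step 7: L[7]=5 C[6]=9 → dur=9, Σ=55 | A=compute:t6 B=load:t7 [compute-bound]
step 8: L[8]=4 C[7]=9 → dur=9, Σ=64 | A=load:t8 B=compute:t7 [compute-bound]
step 9: C[8]=4 → dur=4, Σ=68 | A=compute:t8 B=idle [compute-only]

end_cycle[6] = 46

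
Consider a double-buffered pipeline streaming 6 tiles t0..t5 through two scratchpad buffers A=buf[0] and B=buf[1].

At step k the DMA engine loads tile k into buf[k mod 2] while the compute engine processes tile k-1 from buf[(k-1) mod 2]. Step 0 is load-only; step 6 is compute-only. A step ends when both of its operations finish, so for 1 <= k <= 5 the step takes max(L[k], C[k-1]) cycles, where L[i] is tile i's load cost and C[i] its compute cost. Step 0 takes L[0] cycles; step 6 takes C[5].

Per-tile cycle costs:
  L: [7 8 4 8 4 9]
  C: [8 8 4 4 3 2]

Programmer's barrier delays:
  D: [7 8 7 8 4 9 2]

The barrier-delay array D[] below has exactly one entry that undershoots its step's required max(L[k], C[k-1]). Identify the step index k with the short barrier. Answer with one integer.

step 0: need L[0]=7 = 7; D[0]=7 ok
step 1: need max(L[1]=8,C[0]=8) = 8; D[1]=8 ok
step 2: need max(L[2]=4,C[1]=8) = 8; D[2]=7 SHORT
step 3: need max(L[3]=8,C[2]=4) = 8; D[3]=8 ok
step 4: need max(L[4]=4,C[3]=4) = 4; D[4]=4 ok
step 5: need max(L[5]=9,C[4]=3) = 9; D[5]=9 ok
step 6: need C[5]=2 = 2; D[6]=2 ok

hazard at step 2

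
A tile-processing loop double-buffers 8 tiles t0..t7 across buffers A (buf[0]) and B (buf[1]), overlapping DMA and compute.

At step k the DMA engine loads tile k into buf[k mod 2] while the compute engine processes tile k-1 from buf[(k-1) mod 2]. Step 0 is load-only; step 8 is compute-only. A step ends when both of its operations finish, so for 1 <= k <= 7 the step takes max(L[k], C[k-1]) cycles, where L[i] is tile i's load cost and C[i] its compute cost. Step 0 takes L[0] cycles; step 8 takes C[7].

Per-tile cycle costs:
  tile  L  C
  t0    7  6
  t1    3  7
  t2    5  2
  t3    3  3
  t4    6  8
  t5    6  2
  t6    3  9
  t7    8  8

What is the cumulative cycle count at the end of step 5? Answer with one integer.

[0] DMA t0→A (7c) ∥ CU idle ⇒ 7c, clock 7
[1] DMA t1→B (3c) ∥ CU A:t0 (6c) ⇒ 6c, clock 13
[2] DMA t2→A (5c) ∥ CU B:t1 (7c) ⇒ 7c, clock 20
[3] DMA t3→B (3c) ∥ CU A:t2 (2c) ⇒ 3c, clock 23
[4] DMA t4→A (6c) ∥ CU B:t3 (3c) ⇒ 6c, clock 29
[5] DMA t5→B (6c) ∥ CU A:t4 (8c) ⇒ 8c, clock 37
[6] DMA t6→A (3c) ∥ CU B:t5 (2c) ⇒ 3c, clock 40
[7] DMA t7→B (8c) ∥ CU A:t6 (9c) ⇒ 9c, clock 49
[8] DMA idle ∥ CU B:t7 (8c) ⇒ 8c, clock 57

end_cycle[5] = 37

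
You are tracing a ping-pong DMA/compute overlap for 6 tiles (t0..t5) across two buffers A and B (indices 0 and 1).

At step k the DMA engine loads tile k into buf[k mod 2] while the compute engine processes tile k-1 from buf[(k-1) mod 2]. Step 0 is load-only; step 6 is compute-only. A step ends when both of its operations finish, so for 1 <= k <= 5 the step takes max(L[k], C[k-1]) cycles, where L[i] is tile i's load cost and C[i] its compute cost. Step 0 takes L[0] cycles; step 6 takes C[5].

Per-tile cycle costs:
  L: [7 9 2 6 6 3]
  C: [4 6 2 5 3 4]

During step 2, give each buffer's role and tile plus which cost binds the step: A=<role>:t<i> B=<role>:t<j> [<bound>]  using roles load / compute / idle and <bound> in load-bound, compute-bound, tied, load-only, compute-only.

step 0: L[0]=7 → dur=7, Σ=7 | A=load:t0 B=idle [load-only]
step 1: L[1]=9 C[0]=4 → dur=9, Σ=16 | A=compute:t0 B=load:t1 [load-bound]
step 2: L[2]=2 C[1]=6 → dur=6, Σ=22 | A=load:t2 B=compute:t1 [compute-bound]
step 3: L[3]=6 C[2]=2 → dur=6, Σ=28 | A=compute:t2 B=load:t3 [load-bound]
step 4: L[4]=6 C[3]=5 → dur=6, Σ=34 | A=load:t4 B=compute:t3 [load-bound]
step 5: L[5]=3 C[4]=3 → dur=3, Σ=37 | A=compute:t4 B=load:t5 [tied]
step 6: C[5]=4 → dur=4, Σ=41 | A=idle B=compute:t5 [compute-only]

step 2: A=load:t2 B=compute:t1 [compute-bound]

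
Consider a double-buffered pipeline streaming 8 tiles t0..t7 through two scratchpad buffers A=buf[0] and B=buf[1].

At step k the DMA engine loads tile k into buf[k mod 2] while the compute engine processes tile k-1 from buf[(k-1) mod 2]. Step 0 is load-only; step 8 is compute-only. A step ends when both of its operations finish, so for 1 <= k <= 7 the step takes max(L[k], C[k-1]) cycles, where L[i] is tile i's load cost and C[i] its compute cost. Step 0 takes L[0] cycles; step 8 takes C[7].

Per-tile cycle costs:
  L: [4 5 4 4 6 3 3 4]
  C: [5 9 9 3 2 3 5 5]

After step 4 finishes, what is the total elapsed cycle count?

end_cycle[4] = 33

  0. 4=4c; end=4; A:t0 B:-
  1. max(5,5)=5c; end=9; A:t0 B:t1
  2. max(4,9)=9c; end=18; A:t2 B:t1
  3. max(4,9)=9c; end=27; A:t2 B:t3
  4. max(6,3)=6c; end=33; A:t4 B:t3
  5. max(3,2)=3c; end=36; A:t4 B:t5
  6. max(3,3)=3c; end=39; A:t6 B:t5
  7. max(4,5)=5c; end=44; A:t6 B:t7
  8. 5=5c; end=49; A:t6 B:t7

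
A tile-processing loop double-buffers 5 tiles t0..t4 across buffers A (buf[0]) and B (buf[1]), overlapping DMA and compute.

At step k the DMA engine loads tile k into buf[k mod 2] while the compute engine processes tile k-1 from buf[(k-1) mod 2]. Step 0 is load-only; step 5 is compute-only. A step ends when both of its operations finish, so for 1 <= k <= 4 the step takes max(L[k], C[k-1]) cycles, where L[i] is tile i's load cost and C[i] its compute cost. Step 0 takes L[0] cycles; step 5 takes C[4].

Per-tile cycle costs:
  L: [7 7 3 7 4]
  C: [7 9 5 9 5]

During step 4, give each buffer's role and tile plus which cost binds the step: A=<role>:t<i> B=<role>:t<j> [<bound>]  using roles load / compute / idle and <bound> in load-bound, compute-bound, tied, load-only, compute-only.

step 4: A=load:t4 B=compute:t3 [compute-bound]

  0. 7=7c; end=7; A:t0 B:-
  1. max(7,7)=7c; end=14; A:t0 B:t1
  2. max(3,9)=9c; end=23; A:t2 B:t1
  3. max(7,5)=7c; end=30; A:t2 B:t3
  4. max(4,9)=9c; end=39; A:t4 B:t3
  5. 5=5c; end=44; A:t4 B:t3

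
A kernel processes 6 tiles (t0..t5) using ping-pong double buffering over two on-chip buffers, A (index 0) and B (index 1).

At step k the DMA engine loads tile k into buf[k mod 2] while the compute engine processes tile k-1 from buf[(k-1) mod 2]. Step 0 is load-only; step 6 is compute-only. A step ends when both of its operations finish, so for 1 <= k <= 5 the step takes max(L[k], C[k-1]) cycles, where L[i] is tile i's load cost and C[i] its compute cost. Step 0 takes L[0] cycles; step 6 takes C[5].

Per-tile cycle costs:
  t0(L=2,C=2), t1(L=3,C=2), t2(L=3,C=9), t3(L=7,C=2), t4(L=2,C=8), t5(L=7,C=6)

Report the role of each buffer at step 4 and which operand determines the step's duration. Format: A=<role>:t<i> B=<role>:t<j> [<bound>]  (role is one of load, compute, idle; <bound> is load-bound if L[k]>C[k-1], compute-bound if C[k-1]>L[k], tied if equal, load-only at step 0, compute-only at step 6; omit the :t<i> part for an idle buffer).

step 4: A=load:t4 B=compute:t3 [tied]

  0. 2=2c; end=2; A:t0 B:-
  1. max(3,2)=3c; end=5; A:t0 B:t1
  2. max(3,2)=3c; end=8; A:t2 B:t1
  3. max(7,9)=9c; end=17; A:t2 B:t3
  4. max(2,2)=2c; end=19; A:t4 B:t3
  5. max(7,8)=8c; end=27; A:t4 B:t5
  6. 6=6c; end=33; A:t4 B:t5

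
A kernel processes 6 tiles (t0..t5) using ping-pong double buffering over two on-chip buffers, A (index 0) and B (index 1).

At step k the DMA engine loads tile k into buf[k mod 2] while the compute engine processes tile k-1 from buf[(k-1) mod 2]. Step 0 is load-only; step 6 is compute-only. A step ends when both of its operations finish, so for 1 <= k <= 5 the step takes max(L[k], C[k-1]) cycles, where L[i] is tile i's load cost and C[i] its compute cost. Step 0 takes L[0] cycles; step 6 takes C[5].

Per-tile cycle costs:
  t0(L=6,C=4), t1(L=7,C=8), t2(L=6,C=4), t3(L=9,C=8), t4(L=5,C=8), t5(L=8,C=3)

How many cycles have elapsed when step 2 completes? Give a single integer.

[0] DMA t0→A (6c) ∥ CU idle ⇒ 6c, clock 6
[1] DMA t1→B (7c) ∥ CU A:t0 (4c) ⇒ 7c, clock 13
[2] DMA t2→A (6c) ∥ CU B:t1 (8c) ⇒ 8c, clock 21
[3] DMA t3→B (9c) ∥ CU A:t2 (4c) ⇒ 9c, clock 30
[4] DMA t4→A (5c) ∥ CU B:t3 (8c) ⇒ 8c, clock 38
[5] DMA t5→B (8c) ∥ CU A:t4 (8c) ⇒ 8c, clock 46
[6] DMA idle ∥ CU B:t5 (3c) ⇒ 3c, clock 49

end_cycle[2] = 21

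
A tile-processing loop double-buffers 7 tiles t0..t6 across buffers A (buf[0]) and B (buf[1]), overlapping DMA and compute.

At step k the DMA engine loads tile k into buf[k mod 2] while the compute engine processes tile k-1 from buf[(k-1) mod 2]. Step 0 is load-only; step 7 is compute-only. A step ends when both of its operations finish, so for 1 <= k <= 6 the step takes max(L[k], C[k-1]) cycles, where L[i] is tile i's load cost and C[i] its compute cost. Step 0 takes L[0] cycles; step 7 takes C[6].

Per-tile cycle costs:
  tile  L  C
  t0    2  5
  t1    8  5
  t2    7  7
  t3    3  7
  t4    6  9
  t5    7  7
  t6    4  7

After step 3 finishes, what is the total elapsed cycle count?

k=0 load=t0/2c comp=- wait=2 total=2
k=1 load=t1/8c comp=t0/5c wait=8 total=10
k=2 load=t2/7c comp=t1/5c wait=7 total=17
k=3 load=t3/3c comp=t2/7c wait=7 total=24
k=4 load=t4/6c comp=t3/7c wait=7 total=31
k=5 load=t5/7c comp=t4/9c wait=9 total=40
k=6 load=t6/4c comp=t5/7c wait=7 total=47
k=7 load=- comp=t6/7c wait=7 total=54

end_cycle[3] = 24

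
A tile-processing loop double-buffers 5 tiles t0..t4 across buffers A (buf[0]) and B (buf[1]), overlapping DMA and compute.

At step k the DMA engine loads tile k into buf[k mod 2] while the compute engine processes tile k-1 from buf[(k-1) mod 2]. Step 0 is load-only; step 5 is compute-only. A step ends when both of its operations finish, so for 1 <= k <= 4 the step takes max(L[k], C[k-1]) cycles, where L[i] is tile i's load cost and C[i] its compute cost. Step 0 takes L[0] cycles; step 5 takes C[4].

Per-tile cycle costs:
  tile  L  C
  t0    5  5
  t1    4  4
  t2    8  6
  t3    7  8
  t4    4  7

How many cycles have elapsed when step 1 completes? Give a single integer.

k=0 load=t0/5c comp=- wait=5 total=5
k=1 load=t1/4c comp=t0/5c wait=5 total=10
k=2 load=t2/8c comp=t1/4c wait=8 total=18
k=3 load=t3/7c comp=t2/6c wait=7 total=25
k=4 load=t4/4c comp=t3/8c wait=8 total=33
k=5 load=- comp=t4/7c wait=7 total=40

end_cycle[1] = 10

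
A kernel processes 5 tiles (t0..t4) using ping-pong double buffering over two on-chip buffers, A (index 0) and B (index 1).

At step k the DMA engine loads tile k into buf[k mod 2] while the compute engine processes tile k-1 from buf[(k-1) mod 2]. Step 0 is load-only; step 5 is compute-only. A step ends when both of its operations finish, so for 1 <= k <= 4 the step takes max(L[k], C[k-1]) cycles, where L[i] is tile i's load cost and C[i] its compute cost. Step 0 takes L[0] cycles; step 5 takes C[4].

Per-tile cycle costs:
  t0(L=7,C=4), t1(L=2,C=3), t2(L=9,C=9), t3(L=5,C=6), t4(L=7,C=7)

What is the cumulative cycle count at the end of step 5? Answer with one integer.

step 0: L[0]=7 → dur=7, Σ=7 | A=load:t0 B=idle [load-only]
step 1: L[1]=2 C[0]=4 → dur=4, Σ=11 | A=compute:t0 B=load:t1 [compute-bound]
step 2: L[2]=9 C[1]=3 → dur=9, Σ=20 | A=load:t2 B=compute:t1 [load-bound]
step 3: L[3]=5 C[2]=9 → dur=9, Σ=29 | A=compute:t2 B=load:t3 [compute-bound]
step 4: L[4]=7 C[3]=6 → dur=7, Σ=36 | A=load:t4 B=compute:t3 [load-bound]
step 5: C[4]=7 → dur=7, Σ=43 | A=compute:t4 B=idle [compute-only]

end_cycle[5] = 43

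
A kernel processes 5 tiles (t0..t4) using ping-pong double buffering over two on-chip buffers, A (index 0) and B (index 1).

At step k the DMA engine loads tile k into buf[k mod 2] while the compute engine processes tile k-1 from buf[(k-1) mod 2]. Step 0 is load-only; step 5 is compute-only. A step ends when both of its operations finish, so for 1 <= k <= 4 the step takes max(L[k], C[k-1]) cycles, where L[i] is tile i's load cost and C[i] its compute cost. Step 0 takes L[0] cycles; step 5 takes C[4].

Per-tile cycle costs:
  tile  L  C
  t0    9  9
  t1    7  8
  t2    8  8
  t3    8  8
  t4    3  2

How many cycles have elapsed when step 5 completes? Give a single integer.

k=0 load=t0/9c comp=- wait=9 total=9
k=1 load=t1/7c comp=t0/9c wait=9 total=18
k=2 load=t2/8c comp=t1/8c wait=8 total=26
k=3 load=t3/8c comp=t2/8c wait=8 total=34
k=4 load=t4/3c comp=t3/8c wait=8 total=42
k=5 load=- comp=t4/2c wait=2 total=44

end_cycle[5] = 44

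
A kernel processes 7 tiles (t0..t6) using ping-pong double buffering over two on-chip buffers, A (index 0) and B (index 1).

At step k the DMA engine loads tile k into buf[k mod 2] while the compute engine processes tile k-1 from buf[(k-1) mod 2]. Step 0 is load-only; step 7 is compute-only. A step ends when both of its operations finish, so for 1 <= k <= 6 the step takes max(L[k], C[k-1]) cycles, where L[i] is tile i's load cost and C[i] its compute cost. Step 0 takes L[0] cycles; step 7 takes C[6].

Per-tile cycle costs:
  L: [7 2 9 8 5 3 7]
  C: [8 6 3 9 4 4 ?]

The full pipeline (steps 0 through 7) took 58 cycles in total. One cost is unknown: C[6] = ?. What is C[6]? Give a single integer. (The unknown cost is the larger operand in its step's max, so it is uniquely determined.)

C[6] = 6

step 0 → dur = L[0]=7 = 7
step 1 → dur = max(L[1]=2, C[0]=8) = 8
step 2 → dur = max(L[2]=9, C[1]=6) = 9
step 3 → dur = max(L[3]=8, C[2]=3) = 8
step 4 → dur = max(L[4]=5, C[3]=9) = 9
step 5 → dur = max(L[5]=3, C[4]=4) = 4
step 6 → dur = max(L[6]=7, C[5]=4) = 7
step 7 → dur = C[6]=? = C[6]  (unknown; binding)
sum of known step durations = 52
dur[7] = total - known = 58 - 52 = 6
C[6] is the binding max in step 7, so C[6] = dur[7] = 6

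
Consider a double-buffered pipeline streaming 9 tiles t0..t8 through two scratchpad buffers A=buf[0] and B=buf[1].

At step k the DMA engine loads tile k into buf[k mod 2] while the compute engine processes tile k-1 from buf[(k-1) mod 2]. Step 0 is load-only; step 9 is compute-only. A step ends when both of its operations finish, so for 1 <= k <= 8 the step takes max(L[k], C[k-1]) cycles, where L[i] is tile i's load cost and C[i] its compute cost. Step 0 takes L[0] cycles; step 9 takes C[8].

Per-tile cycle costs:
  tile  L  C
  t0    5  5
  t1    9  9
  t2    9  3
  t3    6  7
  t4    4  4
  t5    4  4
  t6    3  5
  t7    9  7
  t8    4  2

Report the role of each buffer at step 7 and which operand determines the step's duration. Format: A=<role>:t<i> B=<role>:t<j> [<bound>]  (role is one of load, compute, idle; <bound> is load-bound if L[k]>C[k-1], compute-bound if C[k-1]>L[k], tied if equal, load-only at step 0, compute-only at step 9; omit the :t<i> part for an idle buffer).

  0. 5=5c; end=5; A:t0 B:-
  1. max(9,5)=9c; end=14; A:t0 B:t1
  2. max(9,9)=9c; end=23; A:t2 B:t1
  3. max(6,3)=6c; end=29; A:t2 B:t3
  4. max(4,7)=7c; end=36; A:t4 B:t3
  5. max(4,4)=4c; end=40; A:t4 B:t5
  6. max(3,4)=4c; end=44; A:t6 B:t5
  7. max(9,5)=9c; end=53; A:t6 B:t7
  8. max(4,7)=7c; end=60; A:t8 B:t7
  9. 2=2c; end=62; A:t8 B:t7

step 7: A=compute:t6 B=load:t7 [load-bound]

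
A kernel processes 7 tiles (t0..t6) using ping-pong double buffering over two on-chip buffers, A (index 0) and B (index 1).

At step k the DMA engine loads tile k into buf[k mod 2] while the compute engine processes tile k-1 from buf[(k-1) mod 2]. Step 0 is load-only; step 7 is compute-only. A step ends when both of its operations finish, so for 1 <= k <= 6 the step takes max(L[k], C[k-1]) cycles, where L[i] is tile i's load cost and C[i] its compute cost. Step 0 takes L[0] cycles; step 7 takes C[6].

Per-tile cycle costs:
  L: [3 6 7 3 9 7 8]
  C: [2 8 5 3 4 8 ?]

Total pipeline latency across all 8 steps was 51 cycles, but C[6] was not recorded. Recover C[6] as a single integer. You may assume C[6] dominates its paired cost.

step 0 = dur = L[0]=3 = 3
step 1 = dur = max(L[1]=6, C[0]=2) = 6
step 2 = dur = max(L[2]=7, C[1]=8) = 8
step 3 = dur = max(L[3]=3, C[2]=5) = 5
step 4 = dur = max(L[4]=9, C[3]=3) = 9
step 5 = dur = max(L[5]=7, C[4]=4) = 7
step 6 = dur = max(L[6]=8, C[5]=8) = 8
step 7 = dur = C[6]=? = C[6]  (unknown; binding)
sum of known step durations = 46
dur[7] = total - known = 51 - 46 = 5
C[6] is the binding max in step 7, so C[6] = dur[7] = 5

C[6] = 5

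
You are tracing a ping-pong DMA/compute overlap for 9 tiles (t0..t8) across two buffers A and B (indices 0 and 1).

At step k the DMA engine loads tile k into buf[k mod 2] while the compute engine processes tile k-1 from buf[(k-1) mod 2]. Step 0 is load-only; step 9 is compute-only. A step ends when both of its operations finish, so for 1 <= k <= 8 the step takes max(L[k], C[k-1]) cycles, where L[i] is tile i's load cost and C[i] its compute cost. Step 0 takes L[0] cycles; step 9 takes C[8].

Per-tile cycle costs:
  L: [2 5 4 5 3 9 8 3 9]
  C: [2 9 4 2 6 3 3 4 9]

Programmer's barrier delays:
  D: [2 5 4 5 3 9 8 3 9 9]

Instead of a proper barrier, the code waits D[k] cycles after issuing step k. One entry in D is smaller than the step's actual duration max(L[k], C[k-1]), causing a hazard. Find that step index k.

k=0 barrier L[0]=2→2c, D[0]=2 ok
k=1 barrier max(L[1]=5,C[0]=2)→5c, D[1]=5 ok
k=2 barrier max(L[2]=4,C[1]=9)→9c, D[2]=4 SHORT
k=3 barrier max(L[3]=5,C[2]=4)→5c, D[3]=5 ok
k=4 barrier max(L[4]=3,C[3]=2)→3c, D[4]=3 ok
k=5 barrier max(L[5]=9,C[4]=6)→9c, D[5]=9 ok
k=6 barrier max(L[6]=8,C[5]=3)→8c, D[6]=8 ok
k=7 barrier max(L[7]=3,C[6]=3)→3c, D[7]=3 ok
k=8 barrier max(L[8]=9,C[7]=4)→9c, D[8]=9 ok
k=9 barrier C[8]=9→9c, D[9]=9 ok

hazard at step 2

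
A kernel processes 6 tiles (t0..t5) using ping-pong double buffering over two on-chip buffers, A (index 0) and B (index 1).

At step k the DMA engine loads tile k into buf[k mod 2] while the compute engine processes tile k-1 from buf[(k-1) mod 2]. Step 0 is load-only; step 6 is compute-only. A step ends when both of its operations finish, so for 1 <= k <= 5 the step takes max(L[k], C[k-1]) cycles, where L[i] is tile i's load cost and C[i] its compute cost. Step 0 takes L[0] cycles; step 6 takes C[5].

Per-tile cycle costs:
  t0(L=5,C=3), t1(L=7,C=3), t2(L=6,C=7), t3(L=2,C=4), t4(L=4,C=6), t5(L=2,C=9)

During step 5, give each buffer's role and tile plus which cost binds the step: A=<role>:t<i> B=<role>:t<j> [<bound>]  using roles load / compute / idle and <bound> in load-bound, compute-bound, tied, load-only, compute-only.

step 5: A=compute:t4 B=load:t5 [compute-bound]

[0] DMA t0→A (5c) ∥ CU idle ⇒ 5c, clock 5
[1] DMA t1→B (7c) ∥ CU A:t0 (3c) ⇒ 7c, clock 12
[2] DMA t2→A (6c) ∥ CU B:t1 (3c) ⇒ 6c, clock 18
[3] DMA t3→B (2c) ∥ CU A:t2 (7c) ⇒ 7c, clock 25
[4] DMA t4→A (4c) ∥ CU B:t3 (4c) ⇒ 4c, clock 29
[5] DMA t5→B (2c) ∥ CU A:t4 (6c) ⇒ 6c, clock 35
[6] DMA idle ∥ CU B:t5 (9c) ⇒ 9c, clock 44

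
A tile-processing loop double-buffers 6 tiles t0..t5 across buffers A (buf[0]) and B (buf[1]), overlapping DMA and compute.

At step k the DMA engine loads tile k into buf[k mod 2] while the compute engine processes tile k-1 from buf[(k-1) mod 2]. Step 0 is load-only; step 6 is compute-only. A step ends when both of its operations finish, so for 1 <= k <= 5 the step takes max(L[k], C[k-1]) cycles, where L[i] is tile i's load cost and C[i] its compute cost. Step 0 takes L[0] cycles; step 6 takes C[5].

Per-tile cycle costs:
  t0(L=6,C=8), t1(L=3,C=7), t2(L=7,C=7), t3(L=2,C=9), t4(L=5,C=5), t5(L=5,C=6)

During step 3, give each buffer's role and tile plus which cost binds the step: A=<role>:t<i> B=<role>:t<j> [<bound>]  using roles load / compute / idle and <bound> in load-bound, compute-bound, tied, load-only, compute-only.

step 3: A=compute:t2 B=load:t3 [compute-bound]

  0. 6=6c; end=6; A:t0 B:-
  1. max(3,8)=8c; end=14; A:t0 B:t1
  2. max(7,7)=7c; end=21; A:t2 B:t1
  3. max(2,7)=7c; end=28; A:t2 B:t3
  4. max(5,9)=9c; end=37; A:t4 B:t3
  5. max(5,5)=5c; end=42; A:t4 B:t5
  6. 6=6c; end=48; A:t4 B:t5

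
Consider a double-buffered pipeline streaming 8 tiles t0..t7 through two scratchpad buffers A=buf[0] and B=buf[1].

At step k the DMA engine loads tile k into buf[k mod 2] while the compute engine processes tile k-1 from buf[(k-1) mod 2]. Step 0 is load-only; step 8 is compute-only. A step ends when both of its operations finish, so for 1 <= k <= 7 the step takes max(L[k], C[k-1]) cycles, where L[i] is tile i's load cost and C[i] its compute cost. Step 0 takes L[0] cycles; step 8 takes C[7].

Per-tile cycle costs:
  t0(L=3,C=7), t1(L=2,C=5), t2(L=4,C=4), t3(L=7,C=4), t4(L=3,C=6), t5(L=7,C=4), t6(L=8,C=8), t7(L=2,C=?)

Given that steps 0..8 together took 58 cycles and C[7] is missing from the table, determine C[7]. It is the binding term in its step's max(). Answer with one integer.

step 0 → dur = L[0]=3 = 3
step 1 → dur = max(L[1]=2, C[0]=7) = 7
step 2 → dur = max(L[2]=4, C[1]=5) = 5
step 3 → dur = max(L[3]=7, C[2]=4) = 7
step 4 → dur = max(L[4]=3, C[3]=4) = 4
step 5 → dur = max(L[5]=7, C[4]=6) = 7
step 6 → dur = max(L[6]=8, C[5]=4) = 8
step 7 → dur = max(L[7]=2, C[6]=8) = 8
step 8 → dur = C[7]=? = C[7]  (unknown; binding)
sum of known step durations = 49
dur[8] = total - known = 58 - 49 = 9
C[7] is the binding max in step 8, so C[7] = dur[8] = 9

C[7] = 9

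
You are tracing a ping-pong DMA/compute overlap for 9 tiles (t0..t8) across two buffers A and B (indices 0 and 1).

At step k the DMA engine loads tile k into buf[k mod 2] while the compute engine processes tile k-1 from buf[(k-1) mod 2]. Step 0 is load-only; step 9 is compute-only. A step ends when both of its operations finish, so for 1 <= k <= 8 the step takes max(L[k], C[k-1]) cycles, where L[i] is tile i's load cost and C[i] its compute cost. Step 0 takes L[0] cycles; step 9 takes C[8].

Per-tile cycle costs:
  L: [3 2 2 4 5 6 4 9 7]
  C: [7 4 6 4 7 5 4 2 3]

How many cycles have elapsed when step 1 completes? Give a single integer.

[0] DMA t0→A (3c) ∥ CU idle ⇒ 3c, clock 3
[1] DMA t1→B (2c) ∥ CU A:t0 (7c) ⇒ 7c, clock 10
[2] DMA t2→A (2c) ∥ CU B:t1 (4c) ⇒ 4c, clock 14
[3] DMA t3→B (4c) ∥ CU A:t2 (6c) ⇒ 6c, clock 20
[4] DMA t4→A (5c) ∥ CU B:t3 (4c) ⇒ 5c, clock 25
[5] DMA t5→B (6c) ∥ CU A:t4 (7c) ⇒ 7c, clock 32
[6] DMA t6→A (4c) ∥ CU B:t5 (5c) ⇒ 5c, clock 37
[7] DMA t7→B (9c) ∥ CU A:t6 (4c) ⇒ 9c, clock 46
[8] DMA t8→A (7c) ∥ CU B:t7 (2c) ⇒ 7c, clock 53
[9] DMA idle ∥ CU A:t8 (3c) ⇒ 3c, clock 56

end_cycle[1] = 10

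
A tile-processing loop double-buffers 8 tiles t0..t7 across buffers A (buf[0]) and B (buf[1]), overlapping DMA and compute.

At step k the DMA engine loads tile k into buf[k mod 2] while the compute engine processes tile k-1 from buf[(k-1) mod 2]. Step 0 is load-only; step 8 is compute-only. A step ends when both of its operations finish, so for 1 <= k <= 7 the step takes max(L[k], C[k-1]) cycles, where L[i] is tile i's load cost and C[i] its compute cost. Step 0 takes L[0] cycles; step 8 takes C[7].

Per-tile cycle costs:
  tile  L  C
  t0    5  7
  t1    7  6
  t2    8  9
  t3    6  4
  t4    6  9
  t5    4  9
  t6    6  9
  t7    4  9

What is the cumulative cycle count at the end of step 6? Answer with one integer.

k=0 load=t0/5c comp=- wait=5 total=5
k=1 load=t1/7c comp=t0/7c wait=7 total=12
k=2 load=t2/8c comp=t1/6c wait=8 total=20
k=3 load=t3/6c comp=t2/9c wait=9 total=29
k=4 load=t4/6c comp=t3/4c wait=6 total=35
k=5 load=t5/4c comp=t4/9c wait=9 total=44
k=6 load=t6/6c comp=t5/9c wait=9 total=53
k=7 load=t7/4c comp=t6/9c wait=9 total=62
k=8 load=- comp=t7/9c wait=9 total=71

end_cycle[6] = 53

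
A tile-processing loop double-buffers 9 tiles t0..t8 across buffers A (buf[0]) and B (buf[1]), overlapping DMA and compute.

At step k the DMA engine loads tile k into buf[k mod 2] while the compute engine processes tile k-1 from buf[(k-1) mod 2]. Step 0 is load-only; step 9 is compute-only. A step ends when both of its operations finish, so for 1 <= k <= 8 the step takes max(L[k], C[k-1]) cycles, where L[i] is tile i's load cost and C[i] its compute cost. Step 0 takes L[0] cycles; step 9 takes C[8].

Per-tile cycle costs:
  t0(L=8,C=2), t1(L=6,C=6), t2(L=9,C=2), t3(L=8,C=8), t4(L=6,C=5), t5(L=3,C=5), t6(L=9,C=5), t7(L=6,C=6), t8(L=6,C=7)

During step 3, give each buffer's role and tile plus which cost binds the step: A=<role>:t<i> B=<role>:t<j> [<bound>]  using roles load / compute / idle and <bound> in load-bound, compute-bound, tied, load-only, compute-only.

[0] DMA t0→A (8c) ∥ CU idle ⇒ 8c, clock 8
[1] DMA t1→B (6c) ∥ CU A:t0 (2c) ⇒ 6c, clock 14
[2] DMA t2→A (9c) ∥ CU B:t1 (6c) ⇒ 9c, clock 23
[3] DMA t3→B (8c) ∥ CU A:t2 (2c) ⇒ 8c, clock 31
[4] DMA t4→A (6c) ∥ CU B:t3 (8c) ⇒ 8c, clock 39
[5] DMA t5→B (3c) ∥ CU A:t4 (5c) ⇒ 5c, clock 44
[6] DMA t6→A (9c) ∥ CU B:t5 (5c) ⇒ 9c, clock 53
[7] DMA t7→B (6c) ∥ CU A:t6 (5c) ⇒ 6c, clock 59
[8] DMA t8→A (6c) ∥ CU B:t7 (6c) ⇒ 6c, clock 65
[9] DMA idle ∥ CU A:t8 (7c) ⇒ 7c, clock 72

step 3: A=compute:t2 B=load:t3 [load-bound]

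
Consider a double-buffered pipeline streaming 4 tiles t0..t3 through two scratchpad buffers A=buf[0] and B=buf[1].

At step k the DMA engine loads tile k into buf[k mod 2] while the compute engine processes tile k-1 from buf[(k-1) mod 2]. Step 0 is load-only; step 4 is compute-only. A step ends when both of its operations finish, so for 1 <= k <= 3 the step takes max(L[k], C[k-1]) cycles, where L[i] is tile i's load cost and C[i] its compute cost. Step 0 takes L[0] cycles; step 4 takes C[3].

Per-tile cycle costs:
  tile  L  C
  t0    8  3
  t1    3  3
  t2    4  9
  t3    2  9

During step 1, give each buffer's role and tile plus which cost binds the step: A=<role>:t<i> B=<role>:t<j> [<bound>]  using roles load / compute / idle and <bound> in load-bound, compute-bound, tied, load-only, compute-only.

[0] DMA t0→A (8c) ∥ CU idle ⇒ 8c, clock 8
[1] DMA t1→B (3c) ∥ CU A:t0 (3c) ⇒ 3c, clock 11
[2] DMA t2→A (4c) ∥ CU B:t1 (3c) ⇒ 4c, clock 15
[3] DMA t3→B (2c) ∥ CU A:t2 (9c) ⇒ 9c, clock 24
[4] DMA idle ∥ CU B:t3 (9c) ⇒ 9c, clock 33

step 1: A=compute:t0 B=load:t1 [tied]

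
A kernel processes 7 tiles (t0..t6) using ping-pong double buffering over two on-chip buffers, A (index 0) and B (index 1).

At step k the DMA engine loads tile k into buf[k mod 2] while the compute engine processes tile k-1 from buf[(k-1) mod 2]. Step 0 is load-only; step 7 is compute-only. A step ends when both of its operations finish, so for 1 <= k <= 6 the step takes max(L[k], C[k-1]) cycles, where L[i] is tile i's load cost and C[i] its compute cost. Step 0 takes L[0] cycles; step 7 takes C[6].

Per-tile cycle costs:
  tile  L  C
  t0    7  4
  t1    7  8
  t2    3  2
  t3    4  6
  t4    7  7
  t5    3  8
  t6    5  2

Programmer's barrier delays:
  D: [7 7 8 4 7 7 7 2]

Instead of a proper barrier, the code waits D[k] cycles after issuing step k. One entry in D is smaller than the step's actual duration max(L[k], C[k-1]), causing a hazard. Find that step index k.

k=0 barrier L[0]=7→7c, D[0]=7 ok
k=1 barrier max(L[1]=7,C[0]=4)→7c, D[1]=7 ok
k=2 barrier max(L[2]=3,C[1]=8)→8c, D[2]=8 ok
k=3 barrier max(L[3]=4,C[2]=2)→4c, D[3]=4 ok
k=4 barrier max(L[4]=7,C[3]=6)→7c, D[4]=7 ok
k=5 barrier max(L[5]=3,C[4]=7)→7c, D[5]=7 ok
k=6 barrier max(L[6]=5,C[5]=8)→8c, D[6]=7 SHORT
k=7 barrier C[6]=2→2c, D[7]=2 ok

hazard at step 6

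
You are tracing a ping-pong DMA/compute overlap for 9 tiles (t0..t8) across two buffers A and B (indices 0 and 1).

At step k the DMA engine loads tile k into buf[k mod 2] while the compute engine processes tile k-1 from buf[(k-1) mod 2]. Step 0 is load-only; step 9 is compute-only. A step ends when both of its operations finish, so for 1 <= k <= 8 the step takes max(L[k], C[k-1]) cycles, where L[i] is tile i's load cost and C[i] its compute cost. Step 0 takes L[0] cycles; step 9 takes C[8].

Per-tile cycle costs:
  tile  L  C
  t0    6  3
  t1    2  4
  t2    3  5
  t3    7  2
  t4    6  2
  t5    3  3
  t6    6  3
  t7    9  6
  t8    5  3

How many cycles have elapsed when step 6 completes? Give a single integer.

end_cycle[6] = 35

[0] DMA t0→A (6c) ∥ CU idle ⇒ 6c, clock 6
[1] DMA t1→B (2c) ∥ CU A:t0 (3c) ⇒ 3c, clock 9
[2] DMA t2→A (3c) ∥ CU B:t1 (4c) ⇒ 4c, clock 13
[3] DMA t3→B (7c) ∥ CU A:t2 (5c) ⇒ 7c, clock 20
[4] DMA t4→A (6c) ∥ CU B:t3 (2c) ⇒ 6c, clock 26
[5] DMA t5→B (3c) ∥ CU A:t4 (2c) ⇒ 3c, clock 29
[6] DMA t6→A (6c) ∥ CU B:t5 (3c) ⇒ 6c, clock 35
[7] DMA t7→B (9c) ∥ CU A:t6 (3c) ⇒ 9c, clock 44
[8] DMA t8→A (5c) ∥ CU B:t7 (6c) ⇒ 6c, clock 50
[9] DMA idle ∥ CU A:t8 (3c) ⇒ 3c, clock 53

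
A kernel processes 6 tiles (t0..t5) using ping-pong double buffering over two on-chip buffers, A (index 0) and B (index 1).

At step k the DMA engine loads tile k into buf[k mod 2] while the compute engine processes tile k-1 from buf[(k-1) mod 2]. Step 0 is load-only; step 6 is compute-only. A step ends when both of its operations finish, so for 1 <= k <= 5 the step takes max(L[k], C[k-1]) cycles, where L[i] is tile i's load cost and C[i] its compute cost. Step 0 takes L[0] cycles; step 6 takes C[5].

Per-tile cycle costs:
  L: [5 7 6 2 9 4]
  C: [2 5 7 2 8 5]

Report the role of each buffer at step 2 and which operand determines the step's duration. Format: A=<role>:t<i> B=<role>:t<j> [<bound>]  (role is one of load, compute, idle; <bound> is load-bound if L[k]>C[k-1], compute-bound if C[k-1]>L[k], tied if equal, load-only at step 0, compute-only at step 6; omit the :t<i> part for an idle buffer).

step 2: A=load:t2 B=compute:t1 [load-bound]

  0. 5=5c; end=5; A:t0 B:-
  1. max(7,2)=7c; end=12; A:t0 B:t1
  2. max(6,5)=6c; end=18; A:t2 B:t1
  3. max(2,7)=7c; end=25; A:t2 B:t3
  4. max(9,2)=9c; end=34; A:t4 B:t3
  5. max(4,8)=8c; end=42; A:t4 B:t5
  6. 5=5c; end=47; A:t4 B:t5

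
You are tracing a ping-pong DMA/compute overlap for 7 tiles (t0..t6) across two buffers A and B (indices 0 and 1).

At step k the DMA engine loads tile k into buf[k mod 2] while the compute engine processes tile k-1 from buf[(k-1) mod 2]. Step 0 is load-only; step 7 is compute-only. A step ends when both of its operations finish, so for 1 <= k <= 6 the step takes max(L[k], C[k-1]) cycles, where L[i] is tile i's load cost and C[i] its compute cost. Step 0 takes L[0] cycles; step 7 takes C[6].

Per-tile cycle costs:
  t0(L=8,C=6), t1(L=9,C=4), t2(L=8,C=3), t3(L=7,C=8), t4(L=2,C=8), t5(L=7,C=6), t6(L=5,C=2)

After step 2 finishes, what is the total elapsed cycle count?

end_cycle[2] = 25

  0. 8=8c; end=8; A:t0 B:-
  1. max(9,6)=9c; end=17; A:t0 B:t1
  2. max(8,4)=8c; end=25; A:t2 B:t1
  3. max(7,3)=7c; end=32; A:t2 B:t3
  4. max(2,8)=8c; end=40; A:t4 B:t3
  5. max(7,8)=8c; end=48; A:t4 B:t5
  6. max(5,6)=6c; end=54; A:t6 B:t5
  7. 2=2c; end=56; A:t6 B:t5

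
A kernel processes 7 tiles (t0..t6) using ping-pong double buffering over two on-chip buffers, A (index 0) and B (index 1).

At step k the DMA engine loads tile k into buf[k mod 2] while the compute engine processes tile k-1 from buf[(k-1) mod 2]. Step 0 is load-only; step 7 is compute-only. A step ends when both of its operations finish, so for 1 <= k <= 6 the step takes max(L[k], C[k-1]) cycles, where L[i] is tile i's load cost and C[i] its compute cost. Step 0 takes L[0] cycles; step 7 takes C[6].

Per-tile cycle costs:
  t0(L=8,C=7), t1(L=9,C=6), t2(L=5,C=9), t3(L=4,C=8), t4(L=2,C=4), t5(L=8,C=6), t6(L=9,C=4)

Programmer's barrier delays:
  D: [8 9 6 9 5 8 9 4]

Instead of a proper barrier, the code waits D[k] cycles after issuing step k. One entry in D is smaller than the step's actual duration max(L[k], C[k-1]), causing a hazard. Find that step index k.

hazard at step 4

step 0: need L[0]=8 = 8; D[0]=8 ok
step 1: need max(L[1]=9,C[0]=7) = 9; D[1]=9 ok
step 2: need max(L[2]=5,C[1]=6) = 6; D[2]=6 ok
step 3: need max(L[3]=4,C[2]=9) = 9; D[3]=9 ok
step 4: need max(L[4]=2,C[3]=8) = 8; D[4]=5 SHORT
step 5: need max(L[5]=8,C[4]=4) = 8; D[5]=8 ok
step 6: need max(L[6]=9,C[5]=6) = 9; D[6]=9 ok
step 7: need C[6]=4 = 4; D[7]=4 ok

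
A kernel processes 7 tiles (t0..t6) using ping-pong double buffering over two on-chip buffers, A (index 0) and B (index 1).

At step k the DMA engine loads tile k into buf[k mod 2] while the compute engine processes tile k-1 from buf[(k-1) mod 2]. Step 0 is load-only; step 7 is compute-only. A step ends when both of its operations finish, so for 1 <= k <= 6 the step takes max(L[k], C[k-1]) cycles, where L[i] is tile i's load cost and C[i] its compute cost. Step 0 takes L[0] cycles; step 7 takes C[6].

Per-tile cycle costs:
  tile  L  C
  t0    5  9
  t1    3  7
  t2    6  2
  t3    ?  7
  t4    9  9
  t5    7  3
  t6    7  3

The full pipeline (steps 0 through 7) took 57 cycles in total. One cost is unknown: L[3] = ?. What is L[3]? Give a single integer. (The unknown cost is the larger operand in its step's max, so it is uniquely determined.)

L[3] = 8

step 0 | dur = L[0]=5 = 5
step 1 | dur = max(L[1]=3, C[0]=9) = 9
step 2 | dur = max(L[2]=6, C[1]=7) = 7
step 3 | dur = max(L[3]=?, C[2]=2) = L[3]  (unknown; binding)
step 4 | dur = max(L[4]=9, C[3]=7) = 9
step 5 | dur = max(L[5]=7, C[4]=9) = 9
step 6 | dur = max(L[6]=7, C[5]=3) = 7
step 7 | dur = C[6]=3 = 3
sum of known step durations = 49
dur[3] = total - known = 57 - 49 = 8
L[3] is the binding max in step 3, so L[3] = dur[3] = 8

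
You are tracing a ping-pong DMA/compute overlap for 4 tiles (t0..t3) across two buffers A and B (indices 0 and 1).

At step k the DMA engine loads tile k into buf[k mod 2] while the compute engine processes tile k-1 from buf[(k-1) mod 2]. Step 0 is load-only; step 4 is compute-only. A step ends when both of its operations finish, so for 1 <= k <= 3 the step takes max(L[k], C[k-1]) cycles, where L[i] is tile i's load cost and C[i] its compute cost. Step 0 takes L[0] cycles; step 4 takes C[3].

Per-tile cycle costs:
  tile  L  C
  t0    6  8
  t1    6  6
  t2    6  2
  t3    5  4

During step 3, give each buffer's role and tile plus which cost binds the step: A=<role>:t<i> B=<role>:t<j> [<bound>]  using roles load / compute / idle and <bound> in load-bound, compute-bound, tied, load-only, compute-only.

  0. 6=6c; end=6; A:t0 B:-
  1. max(6,8)=8c; end=14; A:t0 B:t1
  2. max(6,6)=6c; end=20; A:t2 B:t1
  3. max(5,2)=5c; end=25; A:t2 B:t3
  4. 4=4c; end=29; A:t2 B:t3

step 3: A=compute:t2 B=load:t3 [load-bound]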